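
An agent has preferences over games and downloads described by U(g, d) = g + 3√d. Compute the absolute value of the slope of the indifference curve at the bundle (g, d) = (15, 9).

MRS = 2

MU_g = 1, MU_d = 3/(2√d).
MRS = 1 ÷ (3/(2√d)).
At (15, 9): MRS = 2.
That is, one extra unit of g is worth 2 units of d at the margin.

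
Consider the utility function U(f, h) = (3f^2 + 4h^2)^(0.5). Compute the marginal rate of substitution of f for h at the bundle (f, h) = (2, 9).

MRS = 1/6

For CES with ρ = 2, MRS = (3/4)·(h/f)^(-1).
At (2, 9): MRS = 1/6.
That is, one extra unit of f is worth 1/6 units of h at the margin.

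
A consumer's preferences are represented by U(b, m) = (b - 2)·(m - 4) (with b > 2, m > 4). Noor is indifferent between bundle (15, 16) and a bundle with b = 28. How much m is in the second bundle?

U(15, 16) = 156.
Set U(28, m) = 156 and solve.
With b = 28: (28 − 2) = 26, so (m − 4) = 156/26 = 6.
So m = 4 + 6 = 10.
Check: U(28, 10) = 156.

m = 10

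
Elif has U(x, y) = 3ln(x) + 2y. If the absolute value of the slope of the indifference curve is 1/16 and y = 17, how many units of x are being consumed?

MU_x = 3/x, MU_y = 2.
MRS = 3/x ÷ 2.
MRS depends only on x: 1.5/x = 1/16 ⇒ x = 1.5/(1/16) = 24.

x = 24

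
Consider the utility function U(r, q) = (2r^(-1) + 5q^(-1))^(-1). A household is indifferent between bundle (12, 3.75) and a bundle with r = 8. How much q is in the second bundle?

U depends on (r, q) only through S = 2r^(-1) + 5q^(-1), so equal utility means equal S. At (12, 3.75): S = 1.5.
With r = 8: 2·8^(-1) = 0.25, so 5q^(-1) = 1.5 − 0.25 = 1.25, i.e. q^(-1) = 0.25.
Hence q = 1/0.25 = 4.
Check: U(8, 4) = 0.6667.

q = 4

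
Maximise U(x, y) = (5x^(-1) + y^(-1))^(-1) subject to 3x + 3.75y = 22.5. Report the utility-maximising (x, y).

x* = 5, y* = 2

For CES with ρ = -1, MRS = (5/1)·(y/x)^2.
Tangency: set MRS = p_x/p_y = 3/3.75 = 0.8.
So (y/x)^2 = 4/25; taking the square root, y/x = 0.4, i.e. y = 0.4·x.
Substitute into the budget 3·x + 3.75·y = 22.5: 4.5·x = 22.5, so x* = 5 and y* = 0.4·5 = 2.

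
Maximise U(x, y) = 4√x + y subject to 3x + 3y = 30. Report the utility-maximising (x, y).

MU_x = 4/(2√x), MU_y = 1.
MRS = 4/(2√x) ÷ 1.
Tangency: set MRS = p_x/p_y = 3/3 = 1.
MRS depends only on x: 2/√x = 1 ⇒ √x = 2/1 = 2 ⇒ x* = 4.
From the budget, 3·y = 30 − 3·4 = 18, so y* = 6.

x* = 4, y* = 6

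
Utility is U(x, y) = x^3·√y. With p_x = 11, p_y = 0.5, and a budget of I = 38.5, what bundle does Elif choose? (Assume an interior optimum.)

MU_x = 3·x^2·√y and MU_y = 0.5·x^3·y^(-0.5).
MRS = MU_x/MU_y = (6)·y/x.
Tangency: set MRS = p_x/p_y = 11/0.5 = 22.
So (6)·y/x = 22, i.e. y = (11/3)·x.
Substitute into the budget 11·x + 0.5·y = 38.5: (77/6)·x = 38.5, so x* = 3.
Then y* = (11/3)·3 = 11.

x* = 3, y* = 11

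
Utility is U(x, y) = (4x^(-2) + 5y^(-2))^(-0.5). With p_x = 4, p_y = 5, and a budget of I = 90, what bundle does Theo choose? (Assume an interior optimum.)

For CES with ρ = -2, MRS = (4/5)·(y/x)^3.
Tangency: set MRS = p_x/p_y = 4/5 = 0.8.
So (y/x)^3 = 1; taking the cube root, y/x = 1, i.e. y = x.
Substitute into the budget 4·x + 5·y = 90: 9·x = 90, so x* = 10 and y* = 10.

x* = 10, y* = 10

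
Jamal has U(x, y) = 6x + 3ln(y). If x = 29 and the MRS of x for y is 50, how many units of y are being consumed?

y = 25

MU_x = 6, MU_y = 3/y.
MRS = 6 ÷ (3/y).
MRS depends only on y: 2·y = 50 ⇒ y = 50/2 = 25.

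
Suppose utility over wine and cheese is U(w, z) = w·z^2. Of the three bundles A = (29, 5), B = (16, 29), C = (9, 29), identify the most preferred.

Bundle B

Evaluate utility at each bundle:
U(A) = 725.
U(B) = 13456.
U(C) = 7569.
Highest utility is B, so B ≻ C ≻ A.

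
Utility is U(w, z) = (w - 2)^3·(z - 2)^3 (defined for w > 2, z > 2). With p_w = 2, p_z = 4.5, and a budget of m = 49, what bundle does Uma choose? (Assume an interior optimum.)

MU_w = 3·(w−2)^2·(z−2)^3, MU_z = 3·(w−2)^3·(z−2)^2.
MRS = (z−2)/(w−2).
Tangency: set MRS = p_w/p_z = 2/4.5 = 4/9.
So (z − 2)/(w − 2) = 4/9, i.e. (z − 2) = (4/9)·(w − 2).
Rewrite the budget in excess-of-subsistence terms: 2·(w − 2) + 4.5·(z − 2) = 49 − 2·2 − 4.5·2 = 36.
Substituting, 4·(w − 2) = 36, so w − 2 = 9 and w* = 11.
Then z − 2 = (4/9)·9 = 4, so z* = 6.

w* = 11, z* = 6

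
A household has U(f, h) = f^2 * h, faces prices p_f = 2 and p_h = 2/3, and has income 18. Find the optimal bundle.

f* = 6, h* = 9

MU_f = 2·f·h and MU_h = f^2.
MRS = MU_f/MU_h = (2/1)·h/f.
Tangency: set MRS = p_f/p_h = 2/(2/3) = 3.
So (2/1)·h/f = 3, i.e. h = 1.5·f.
Substitute into the budget 2·f + (2/3)·h = 18: 3·f = 18, so f* = 6.
Then h* = 1.5·6 = 9.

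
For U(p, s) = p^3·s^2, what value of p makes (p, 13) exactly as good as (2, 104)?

U(2, 104) = 86528.
Set U(p, 13) = 86528 and solve.
With s = 13: 13^2 = 169, so p^3 = 86528/169 = 512; taking the cube root, p = 8.
Check: U(8, 13) = 86528.

p = 8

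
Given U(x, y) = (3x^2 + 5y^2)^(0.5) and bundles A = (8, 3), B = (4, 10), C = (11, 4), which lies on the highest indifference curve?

Bundle B

Evaluate utility at each bundle:
U(A) = 15.395.
U(B) = 23.409.
U(C) = 21.048.
Highest utility is B, so B ≻ C ≻ A.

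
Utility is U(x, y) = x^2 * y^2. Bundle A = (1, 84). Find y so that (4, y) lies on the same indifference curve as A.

y = 21

U(1, 84) = 7056.
Set U(4, y) = 7056 and solve.
With x = 4: 4^2 = 16, so y^2 = 7056/16 = 441; taking the square root, y = 21.
Check: U(4, 21) = 7056.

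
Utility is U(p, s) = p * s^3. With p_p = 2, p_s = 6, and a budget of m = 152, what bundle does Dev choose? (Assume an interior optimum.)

MU_p = s^3 and MU_s = 3·p·s^2.
MRS = MU_p/MU_s = (1/3)·s/p.
Tangency: set MRS = p_p/p_s = 2/6 = 1/3.
So (1/3)·s/p = 1/3, i.e. s = p.
Substitute into the budget 2·p + 6·s = 152: 8·p = 152, so p* = 19.
Then s* = 19.

p* = 19, s* = 19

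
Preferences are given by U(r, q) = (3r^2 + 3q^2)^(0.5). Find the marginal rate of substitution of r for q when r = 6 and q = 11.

For CES with ρ = 2, MRS = (q/r)^(-1).
At (6, 11): MRS = 6/11.
That is, one extra unit of r is worth 6/11 units of q at the margin.

MRS = 6/11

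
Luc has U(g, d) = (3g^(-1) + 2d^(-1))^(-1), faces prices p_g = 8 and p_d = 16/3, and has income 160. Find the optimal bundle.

For CES with ρ = -1, MRS = (3/2)·(d/g)^2.
Tangency: set MRS = p_g/p_d = 8/(16/3) = 1.5.
So (d/g)^2 = 1; taking the square root, d/g = 1, i.e. d = g.
Substitute into the budget 8·g + (16/3)·d = 160: (40/3)·g = 160, so g* = 12 and d* = 12.

g* = 12, d* = 12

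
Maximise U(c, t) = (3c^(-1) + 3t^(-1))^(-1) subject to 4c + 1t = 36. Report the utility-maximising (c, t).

For CES with ρ = -1, MRS = (t/c)^2.
Tangency: set MRS = p_c/p_t = 4/1 = 4.
So (t/c)^2 = 4; taking the square root, t/c = 2, i.e. t = 2·c.
Substitute into the budget 4·c + 1·t = 36: 6·c = 36, so c* = 6 and t* = 2·6 = 12.

c* = 6, t* = 12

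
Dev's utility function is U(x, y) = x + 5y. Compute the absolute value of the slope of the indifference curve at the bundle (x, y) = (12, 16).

MU_x = 1, MU_y = 5, so MRS = 1/5 = 0.2 at every bundle.
At (12, 16): MRS = 0.2.
So at (12, 16) the consumer would give up 0.2 units of y for one more unit of x.

MRS = 0.2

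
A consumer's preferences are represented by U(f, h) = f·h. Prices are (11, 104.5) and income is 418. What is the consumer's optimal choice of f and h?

f* = 19, h* = 2

MU_f = h and MU_h = f.
MRS = MU_f/MU_h = h/f.
Tangency: set MRS = p_f/p_h = 11/104.5 = 2/19.
So h/f = 2/19, i.e. h = (2/19)·f.
Substitute into the budget 11·f + 104.5·h = 418: 22·f = 418, so f* = 19.
Then h* = (2/19)·19 = 2.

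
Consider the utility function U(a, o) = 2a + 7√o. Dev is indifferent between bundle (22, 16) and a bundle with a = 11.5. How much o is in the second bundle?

U(22, 16) = 72.
Set U(11.5, o) = 72 and solve.
With a = 11.5: 7√o = 72 − 2·11.5 = 49, so √o = 7 and o = 49.
Check: U(11.5, 49) = 72.

o = 49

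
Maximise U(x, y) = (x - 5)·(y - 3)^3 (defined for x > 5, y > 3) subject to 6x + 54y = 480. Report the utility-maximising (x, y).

x* = 17, y* = 7

MU_x = (y−3)^3, MU_y = 3·(x−5)·(y−3)^2.
MRS = (1/3)·(y−3)/(x−5).
Tangency: set MRS = p_x/p_y = 6/54 = 1/9.
So (1/3)·(y − 3)/(x − 5) = 1/9, i.e. (y − 3) = (1/3)·(x − 5).
Rewrite the budget in excess-of-subsistence terms: 6·(x − 5) + 54·(y − 3) = 480 − 6·5 − 54·3 = 288.
Substituting, 24·(x − 5) = 288, so x − 5 = 12 and x* = 17.
Then y − 3 = (1/3)·12 = 4, so y* = 7.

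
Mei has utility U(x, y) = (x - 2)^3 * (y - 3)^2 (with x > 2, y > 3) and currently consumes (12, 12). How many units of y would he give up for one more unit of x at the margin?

MRS = 1.35

MU_x = 3·(x−2)^2·(y−3)^2, MU_y = 2·(x−2)^3·(y−3).
MRS = (3/2)·(y−3)/(x−2).
At (12, 12): MRS = 1.35.
That is, one extra unit of x is worth 1.35 units of y at the margin.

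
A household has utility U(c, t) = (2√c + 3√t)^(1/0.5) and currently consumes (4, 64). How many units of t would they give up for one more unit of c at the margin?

For CES with ρ = 0.5, MRS = (2/3)·√(t/c).
At (4, 64): MRS = 8/3.
The indifference curve has slope −8/3 at this bundle.

MRS = 8/3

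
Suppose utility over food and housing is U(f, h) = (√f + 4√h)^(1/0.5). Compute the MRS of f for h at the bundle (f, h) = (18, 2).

MRS = 1/12

For CES with ρ = 0.5, MRS = (1/4)·√(h/f).
At (18, 2): MRS = 1/12.
The indifference curve has slope −1/12 at this bundle.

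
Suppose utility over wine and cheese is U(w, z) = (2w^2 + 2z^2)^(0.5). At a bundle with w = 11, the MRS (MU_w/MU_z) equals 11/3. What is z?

z = 3

For CES with ρ = 2, MRS = (z/w)^(-1).
Setting (z/11)^(-1) = 11/3 gives z/11 = 3/11 and z = 3.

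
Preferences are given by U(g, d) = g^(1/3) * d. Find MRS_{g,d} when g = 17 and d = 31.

MU_g = 1/3·g^(-2/3)·d and MU_d = g^(1/3).
MRS = MU_g/MU_d = (1/3)·d/g.
At (17, 31): MRS = 31/51.
That is, one extra unit of g is worth 31/51 units of d at the margin.

MRS = 31/51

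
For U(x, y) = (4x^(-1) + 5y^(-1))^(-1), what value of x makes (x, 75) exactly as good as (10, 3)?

U depends on (x, y) only through S = 4x^(-1) + 5y^(-1), so equal utility means equal S. At (10, 3): S = 31/15.
With y = 75: 5·75^(-1) = 1/15, so 4x^(-1) = 31/15 − 1/15 = 2, i.e. x^(-1) = 0.5.
Hence x = 1/0.5 = 2.
Check: U(2, 75) = 0.4839.

x = 2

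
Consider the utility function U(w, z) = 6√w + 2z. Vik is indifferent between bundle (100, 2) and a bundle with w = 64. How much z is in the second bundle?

U(100, 2) = 64.
Set U(64, z) = 64 and solve.
With w = 64: √64 = 8, so 2z = 64 − 6·8 = 16 and z = 8.
Check: U(64, 8) = 64.

z = 8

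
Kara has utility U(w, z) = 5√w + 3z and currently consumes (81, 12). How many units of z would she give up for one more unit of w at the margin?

MRS = 5/54

MU_w = 5/(2√w), MU_z = 3.
MRS = 5/(2√w) ÷ 3.
At (81, 12): MRS = 5/54.
The indifference curve has slope −5/54 at this bundle.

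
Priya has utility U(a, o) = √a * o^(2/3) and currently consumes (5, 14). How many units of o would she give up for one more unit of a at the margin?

MRS = 2.1

MU_a = 0.5·a^(-0.5)·o^(2/3) and MU_o = 2/3·√a·o^(-1/3).
MRS = MU_a/MU_o = (0.75)·o/a.
At (5, 14): MRS = 2.1.
That is, one extra unit of a is worth 2.1 units of o at the margin.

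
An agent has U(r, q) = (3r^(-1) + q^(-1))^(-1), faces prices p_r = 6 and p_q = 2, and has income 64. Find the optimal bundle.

r* = 8, q* = 8

For CES with ρ = -1, MRS = (3/1)·(q/r)^2.
Tangency: set MRS = p_r/p_q = 6/2 = 3.
So (q/r)^2 = 1; taking the square root, q/r = 1, i.e. q = r.
Substitute into the budget 6·r + 2·q = 64: 8·r = 64, so r* = 8 and q* = 8.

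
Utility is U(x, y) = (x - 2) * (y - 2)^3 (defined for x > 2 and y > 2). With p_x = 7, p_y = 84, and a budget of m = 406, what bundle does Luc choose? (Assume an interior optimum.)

x* = 10, y* = 4

MU_x = (y−2)^3, MU_y = 3·(x−2)·(y−2)^2.
MRS = (1/3)·(y−2)/(x−2).
Tangency: set MRS = p_x/p_y = 7/84 = 1/12.
So (1/3)·(y − 2)/(x − 2) = 1/12, i.e. (y − 2) = 0.25·(x − 2).
Rewrite the budget in excess-of-subsistence terms: 7·(x − 2) + 84·(y − 2) = 406 − 7·2 − 84·2 = 224.
Substituting, 28·(x − 2) = 224, so x − 2 = 8 and x* = 10.
Then y − 2 = 0.25·8 = 2, so y* = 4.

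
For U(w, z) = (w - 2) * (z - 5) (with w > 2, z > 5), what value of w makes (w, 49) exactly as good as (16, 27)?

w = 9

U(16, 27) = 308.
Set U(w, 49) = 308 and solve.
With z = 49: (49 − 5) = 44, so (w − 2) = 308/44 = 7.
So w = 2 + 7 = 9.
Check: U(9, 49) = 308.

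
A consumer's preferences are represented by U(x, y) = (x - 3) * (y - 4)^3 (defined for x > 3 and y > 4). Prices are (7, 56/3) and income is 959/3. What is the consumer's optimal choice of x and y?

x* = 11, y* = 13

MU_x = (y−4)^3, MU_y = 3·(x−3)·(y−4)^2.
MRS = (1/3)·(y−4)/(x−3).
Tangency: set MRS = p_x/p_y = 7/(56/3) = 0.375.
So (1/3)·(y − 4)/(x − 3) = 0.375, i.e. (y − 4) = 1.125·(x − 3).
Rewrite the budget in excess-of-subsistence terms: 7·(x − 3) + (56/3)·(y − 4) = 959/3 − 7·3 − (56/3)·4 = 224.
Substituting, 28·(x − 3) = 224, so x − 3 = 8 and x* = 11.
Then y − 4 = 1.125·8 = 9, so y* = 13.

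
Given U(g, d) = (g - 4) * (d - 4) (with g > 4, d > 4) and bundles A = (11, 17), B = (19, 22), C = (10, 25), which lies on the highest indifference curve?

Bundle B

Evaluate utility at each bundle:
U(A) = 91.
U(B) = 270.
U(C) = 126.
Highest utility is B, so B ≻ C ≻ A.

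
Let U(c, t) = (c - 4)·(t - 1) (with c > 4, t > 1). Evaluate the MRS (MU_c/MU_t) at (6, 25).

MRS = 12

MU_c = (t−1), MU_t = (c−4).
MRS = (t−1)/(c−4).
At (6, 25): MRS = 12.
The indifference curve has slope −12 at this bundle.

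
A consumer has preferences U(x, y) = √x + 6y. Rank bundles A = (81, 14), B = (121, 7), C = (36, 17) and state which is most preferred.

Bundle C

Evaluate utility at each bundle:
U(A) = 93.000.
U(B) = 53.000.
U(C) = 108.000.
Highest utility is C, so C ≻ A ≻ B.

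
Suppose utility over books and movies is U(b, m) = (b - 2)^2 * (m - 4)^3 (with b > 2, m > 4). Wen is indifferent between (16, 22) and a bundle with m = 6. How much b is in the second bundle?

U(16, 22) = 1143072.
Set U(b, 6) = 1143072 and solve.
With m = 6: (6 − 4)^3 = 8, so (b − 2)^2 = 1143072/8 = 142884.
Taking the square root (with b > 2): b − 2 = 378, so b = 380.
Check: U(380, 6) = 1143072.

b = 380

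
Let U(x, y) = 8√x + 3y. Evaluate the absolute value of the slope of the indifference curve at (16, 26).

MU_x = 8/(2√x), MU_y = 3.
MRS = 8/(2√x) ÷ 3.
At (16, 26): MRS = 1/3.
The indifference curve has slope −1/3 at this bundle.

MRS = 1/3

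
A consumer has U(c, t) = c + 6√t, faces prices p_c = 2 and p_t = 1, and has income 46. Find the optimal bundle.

MU_c = 1, MU_t = 6/(2√t).
MRS = 1 ÷ (6/(2√t)).
Tangency: set MRS = p_c/p_t = 2/1 = 2.
MRS depends only on t: (1/3)·√t = 2 ⇒ √t = 2/(1/3) = 6 ⇒ t* = 36.
From the budget, 2·c = 46 − 1·36 = 10, so c* = 5.

c* = 5, t* = 36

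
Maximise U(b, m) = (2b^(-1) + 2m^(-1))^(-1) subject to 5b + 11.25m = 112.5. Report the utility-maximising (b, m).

b* = 9, m* = 6

For CES with ρ = -1, MRS = (m/b)^2.
Tangency: set MRS = p_b/p_m = 5/11.25 = 4/9.
So (m/b)^2 = 4/9; taking the square root, m/b = 2/3, i.e. m = (2/3)·b.
Substitute into the budget 5·b + 11.25·m = 112.5: 12.5·b = 112.5, so b* = 9 and m* = (2/3)·9 = 6.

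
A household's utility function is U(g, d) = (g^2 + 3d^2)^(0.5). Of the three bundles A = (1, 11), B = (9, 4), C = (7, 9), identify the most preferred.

Evaluate utility at each bundle:
U(A) = 19.079.
U(B) = 11.358.
U(C) = 17.088.
Highest utility is A, so A ≻ C ≻ B.

Bundle A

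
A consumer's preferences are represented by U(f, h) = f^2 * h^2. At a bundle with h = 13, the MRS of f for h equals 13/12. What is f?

MU_f = 2·f·h^2 and MU_h = 2·f^2·h.
MRS = MU_f/MU_h = h/f.
Substitute h = 13: MRS = 13/f. Setting 13/f = 13/12 gives f = 13/(13/12) = 12.

f = 12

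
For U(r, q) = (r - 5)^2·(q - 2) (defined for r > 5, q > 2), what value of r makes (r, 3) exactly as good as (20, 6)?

U(20, 6) = 900.
Set U(r, 3) = 900 and solve.
With q = 3: (3 − 2) = 1, so (r − 5)^2 = 900/1 = 900.
Taking the square root (with r > 5): r − 5 = 30, so r = 35.
Check: U(35, 3) = 900.

r = 35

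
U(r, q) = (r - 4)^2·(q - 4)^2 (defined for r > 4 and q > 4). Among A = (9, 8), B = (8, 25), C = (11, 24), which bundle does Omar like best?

Bundle C

Evaluate utility at each bundle:
U(A) = 400.
U(B) = 7056.
U(C) = 19600.
Highest utility is C, so C ≻ B ≻ A.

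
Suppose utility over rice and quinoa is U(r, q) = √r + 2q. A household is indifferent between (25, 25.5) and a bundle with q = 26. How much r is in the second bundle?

U(25, 25.5) = 56.
Set U(r, 26) = 56 and solve.
With q = 26: √r = 56 − 2·26 = 4, so √r = 4 and r = 16.
Check: U(16, 26) = 56.

r = 16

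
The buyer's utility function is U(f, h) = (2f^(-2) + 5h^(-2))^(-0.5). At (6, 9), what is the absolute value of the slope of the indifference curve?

MRS = 1.35

For CES with ρ = -2, MRS = (2/5)·(h/f)^3.
At (6, 9): MRS = 1.35.
That is, one extra unit of f is worth 1.35 units of h at the margin.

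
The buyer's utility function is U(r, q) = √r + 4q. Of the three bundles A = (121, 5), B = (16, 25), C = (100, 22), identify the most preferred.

Bundle B

Evaluate utility at each bundle:
U(A) = 31.000.
U(B) = 104.000.
U(C) = 98.000.
Highest utility is B, so B ≻ C ≻ A.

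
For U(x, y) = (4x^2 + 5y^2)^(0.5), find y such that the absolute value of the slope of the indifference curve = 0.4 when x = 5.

For CES with ρ = 2, MRS = (4/5)·(y/x)^(-1).
Setting (4/5)·(y/5)^(-1) = 0.4 gives (y/5)^(-1) = 0.5, so y/5 = 2 and y = 10.

y = 10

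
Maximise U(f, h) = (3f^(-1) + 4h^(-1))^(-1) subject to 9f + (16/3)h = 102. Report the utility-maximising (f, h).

f* = 6, h* = 9

For CES with ρ = -1, MRS = (3/4)·(h/f)^2.
Tangency: set MRS = p_f/p_h = 9/(16/3) = 27/16.
So (h/f)^2 = 2.25; taking the square root, h/f = 1.5, i.e. h = 1.5·f.
Substitute into the budget 9·f + (16/3)·h = 102: 17·f = 102, so f* = 6 and h* = 1.5·6 = 9.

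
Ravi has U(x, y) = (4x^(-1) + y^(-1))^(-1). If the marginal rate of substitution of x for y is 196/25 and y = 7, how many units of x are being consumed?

x = 5

For CES with ρ = -1, MRS = (4/1)·(y/x)^2.
Setting (4/1)·(7/x)^2 = 196/25 gives (7/x)^2 = 49/25, so 7/x = 1.4 and x = 5.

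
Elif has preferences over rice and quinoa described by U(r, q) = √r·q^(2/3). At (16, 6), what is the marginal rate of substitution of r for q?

MU_r = 0.5·r^(-0.5)·q^(2/3) and MU_q = 2/3·√r·q^(-1/3).
MRS = MU_r/MU_q = (0.75)·q/r.
At (16, 6): MRS = 9/32.
So at (16, 6) the consumer would give up 9/32 units of q for one more unit of r.

MRS = 9/32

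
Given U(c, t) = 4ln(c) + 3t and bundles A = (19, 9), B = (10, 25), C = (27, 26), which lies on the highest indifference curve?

Evaluate utility at each bundle:
U(A) = 38.778.
U(B) = 84.210.
U(C) = 91.183.
Highest utility is C, so C ≻ B ≻ A.

Bundle C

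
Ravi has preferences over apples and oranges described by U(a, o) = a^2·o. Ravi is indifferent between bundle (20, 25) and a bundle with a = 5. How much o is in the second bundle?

U(20, 25) = 10000.
Set U(5, o) = 10000 and solve.
With a = 5: 5^2 = 25, so o = 10000/25 = 400.
Check: U(5, 400) = 10000.

o = 400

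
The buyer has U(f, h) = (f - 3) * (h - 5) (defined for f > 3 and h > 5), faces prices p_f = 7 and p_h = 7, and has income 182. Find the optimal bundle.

MU_f = (h−5), MU_h = (f−3).
MRS = (h−5)/(f−3).
Tangency: set MRS = p_f/p_h = 7/7 = 1.
So (h − 5)/(f − 3) = 1, i.e. (h − 5) = (f − 3).
Rewrite the budget in excess-of-subsistence terms: 7·(f − 3) + 7·(h − 5) = 182 − 7·3 − 7·5 = 126.
Substituting, 14·(f − 3) = 126, so f − 3 = 9 and f* = 12.
Then h − 5 = 9, so h* = 14.

f* = 12, h* = 14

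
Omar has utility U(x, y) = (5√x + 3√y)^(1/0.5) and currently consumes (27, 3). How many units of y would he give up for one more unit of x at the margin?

For CES with ρ = 0.5, MRS = (5/3)·√(y/x).
At (27, 3): MRS = 5/9.
The indifference curve has slope −5/9 at this bundle.

MRS = 5/9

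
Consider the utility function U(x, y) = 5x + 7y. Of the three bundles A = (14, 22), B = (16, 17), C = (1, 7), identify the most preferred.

Evaluate utility at each bundle:
U(A) = 224.
U(B) = 199.
U(C) = 54.
Highest utility is A, so A ≻ B ≻ C.

Bundle A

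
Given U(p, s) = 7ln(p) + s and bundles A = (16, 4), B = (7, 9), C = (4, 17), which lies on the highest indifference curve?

Bundle C

Evaluate utility at each bundle:
U(A) = 23.408.
U(B) = 22.621.
U(C) = 26.704.
Highest utility is C, so C ≻ A ≻ B.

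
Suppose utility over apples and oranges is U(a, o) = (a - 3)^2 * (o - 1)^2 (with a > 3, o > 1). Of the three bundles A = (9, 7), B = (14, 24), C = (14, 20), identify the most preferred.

Bundle B

Evaluate utility at each bundle:
U(A) = 1296.
U(B) = 64009.
U(C) = 43681.
Highest utility is B, so B ≻ C ≻ A.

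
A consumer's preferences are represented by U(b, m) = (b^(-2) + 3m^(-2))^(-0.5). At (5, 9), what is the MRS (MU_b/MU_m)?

MRS = 243/125

For CES with ρ = -2, MRS = (1/3)·(m/b)^3.
At (5, 9): MRS = 243/125.
That is, one extra unit of b is worth 243/125 units of m at the margin.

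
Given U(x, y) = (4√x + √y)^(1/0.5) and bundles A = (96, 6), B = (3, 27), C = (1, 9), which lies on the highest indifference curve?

Evaluate utility at each bundle:
U(A) = 1734.000.
U(B) = 147.000.
U(C) = 49.000.
Highest utility is A, so A ≻ B ≻ C.

Bundle A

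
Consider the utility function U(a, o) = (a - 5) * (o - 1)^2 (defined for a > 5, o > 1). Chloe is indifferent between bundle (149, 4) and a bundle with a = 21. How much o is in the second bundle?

o = 10

U(149, 4) = 1296.
Set U(21, o) = 1296 and solve.
With a = 21: (21 − 5) = 16, so (o − 1)^2 = 1296/16 = 81.
Taking the square root (with o > 1): o − 1 = 9, so o = 10.
Check: U(21, 10) = 1296.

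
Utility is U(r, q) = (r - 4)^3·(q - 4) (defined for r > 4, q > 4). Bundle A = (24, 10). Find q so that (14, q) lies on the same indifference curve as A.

U(24, 10) = 48000.
Set U(14, q) = 48000 and solve.
With r = 14: (14 − 4)^3 = 1000, so (q − 4) = 48000/1000 = 48.
So q = 4 + 48 = 52.
Check: U(14, 52) = 48000.

q = 52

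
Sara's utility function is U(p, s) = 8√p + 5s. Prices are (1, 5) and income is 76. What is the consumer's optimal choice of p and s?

p* = 16, s* = 12

MU_p = 8/(2√p), MU_s = 5.
MRS = 8/(2√p) ÷ 5.
Tangency: set MRS = p_p/p_s = 1/5 = 0.2.
MRS depends only on p: 0.8/√p = 0.2 ⇒ √p = 0.8/0.2 = 4 ⇒ p* = 16.
From the budget, 5·s = 76 − 1·16 = 60, so s* = 12.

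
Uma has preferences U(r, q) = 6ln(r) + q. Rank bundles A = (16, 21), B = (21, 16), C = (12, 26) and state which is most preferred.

Evaluate utility at each bundle:
U(A) = 37.636.
U(B) = 34.267.
U(C) = 40.909.
Highest utility is C, so C ≻ A ≻ B.

Bundle C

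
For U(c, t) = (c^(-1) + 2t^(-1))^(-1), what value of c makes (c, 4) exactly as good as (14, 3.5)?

U depends on (c, t) only through S = c^(-1) + 2t^(-1), so equal utility means equal S. At (14, 3.5): S = 9/14.
With t = 4: 2·4^(-1) = 0.5, so c^(-1) = 9/14 − 0.5 = 1/7.
Hence c = 1/(1/7) = 7.
Check: U(7, 4) = 1.5556.

c = 7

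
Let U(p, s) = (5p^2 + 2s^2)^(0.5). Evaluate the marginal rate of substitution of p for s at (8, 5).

MRS = 4

For CES with ρ = 2, MRS = (5/2)·(s/p)^(-1).
At (8, 5): MRS = 4.
That is, one extra unit of p is worth 4 units of s at the margin.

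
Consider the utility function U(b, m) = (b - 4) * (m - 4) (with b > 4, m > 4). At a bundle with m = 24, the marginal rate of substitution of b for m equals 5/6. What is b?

b = 28

MU_b = (m−4), MU_m = (b−4).
MRS = (m−4)/(b−4).
Substitute m = 24: MRS = 20/(b − 4). Setting this equal to 5/6 gives b − 4 = 20/(5/6) = 24, so b = 28.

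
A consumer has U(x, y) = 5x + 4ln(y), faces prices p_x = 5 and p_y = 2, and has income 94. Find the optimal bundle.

x* = 18, y* = 2

MU_x = 5, MU_y = 4/y.
MRS = 5 ÷ (4/y).
Tangency: set MRS = p_x/p_y = 5/2 = 2.5.
MRS depends only on y: 1.25·y = 2.5 ⇒ y* = 2.5/1.25 = 2.
From the budget, 5·x = 94 − 2·2 = 90, so x* = 18.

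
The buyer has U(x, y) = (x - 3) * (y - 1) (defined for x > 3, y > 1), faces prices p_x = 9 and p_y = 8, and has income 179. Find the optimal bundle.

MU_x = (y−1), MU_y = (x−3).
MRS = (y−1)/(x−3).
Tangency: set MRS = p_x/p_y = 9/8 = 1.125.
So (y − 1)/(x − 3) = 1.125, i.e. (y − 1) = 1.125·(x − 3).
Rewrite the budget in excess-of-subsistence terms: 9·(x − 3) + 8·(y − 1) = 179 − 9·3 − 8·1 = 144.
Substituting, 18·(x − 3) = 144, so x − 3 = 8 and x* = 11.
Then y − 1 = 1.125·8 = 9, so y* = 10.

x* = 11, y* = 10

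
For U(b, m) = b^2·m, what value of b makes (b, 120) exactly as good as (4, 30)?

b = 2

U(4, 30) = 480.
Set U(b, 120) = 480 and solve.
With m = 120: b^2 = 480/120 = 4; taking the square root, b = 2.
Check: U(2, 120) = 480.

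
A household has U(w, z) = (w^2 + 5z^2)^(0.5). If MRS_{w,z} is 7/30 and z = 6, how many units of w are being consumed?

For CES with ρ = 2, MRS = (1/5)·(z/w)^(-1).
Setting (1/5)·(6/w)^(-1) = 7/30 gives (6/w)^(-1) = 7/6, so 6/w = 6/7 and w = 7.

w = 7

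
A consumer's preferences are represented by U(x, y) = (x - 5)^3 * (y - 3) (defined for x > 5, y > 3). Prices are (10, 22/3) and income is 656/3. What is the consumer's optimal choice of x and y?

x* = 16, y* = 8

MU_x = 3·(x−5)^2·(y−3), MU_y = (x−5)^3.
MRS = (3/1)·(y−3)/(x−5).
Tangency: set MRS = p_x/p_y = 10/(22/3) = 15/11.
So (3/1)·(y − 3)/(x − 5) = 15/11, i.e. (y − 3) = (5/11)·(x − 5).
Rewrite the budget in excess-of-subsistence terms: 10·(x − 5) + (22/3)·(y − 3) = 656/3 − 10·5 − (22/3)·3 = 440/3.
Substituting, (40/3)·(x − 5) = 440/3, so x − 5 = 11 and x* = 16.
Then y − 3 = (5/11)·11 = 5, so y* = 8.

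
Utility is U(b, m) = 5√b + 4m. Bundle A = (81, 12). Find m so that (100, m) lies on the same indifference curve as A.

U(81, 12) = 93.
Set U(100, m) = 93 and solve.
With b = 100: √100 = 10, so 4m = 93 − 5·10 = 43 and m = 10.75.
Check: U(100, 10.75) = 93.

m = 10.75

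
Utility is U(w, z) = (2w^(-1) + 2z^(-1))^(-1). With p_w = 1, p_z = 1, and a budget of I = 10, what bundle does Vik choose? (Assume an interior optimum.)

For CES with ρ = -1, MRS = (z/w)^2.
Tangency: set MRS = p_w/p_z = 1/1 = 1.
So (z/w)^2 = 1; taking the square root, z/w = 1, i.e. z = w.
Substitute into the budget 1·w + 1·z = 10: 2·w = 10, so w* = 5 and z* = 5.

w* = 5, z* = 5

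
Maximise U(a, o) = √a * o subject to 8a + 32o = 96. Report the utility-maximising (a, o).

a* = 4, o* = 2

MU_a = 0.5·a^(-0.5)·o and MU_o = √a.
MRS = MU_a/MU_o = (0.5)·o/a.
Tangency: set MRS = p_a/p_o = 8/32 = 0.25.
So (0.5)·o/a = 0.25, i.e. o = 0.5·a.
Substitute into the budget 8·a + 32·o = 96: 24·a = 96, so a* = 4.
Then o* = 0.5·4 = 2.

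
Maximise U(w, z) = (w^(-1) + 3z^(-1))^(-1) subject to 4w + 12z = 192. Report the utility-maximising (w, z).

For CES with ρ = -1, MRS = (1/3)·(z/w)^2.
Tangency: set MRS = p_w/p_z = 4/12 = 1/3.
So (z/w)^2 = 1; taking the square root, z/w = 1, i.e. z = w.
Substitute into the budget 4·w + 12·z = 192: 16·w = 192, so w* = 12 and z* = 12.

w* = 12, z* = 12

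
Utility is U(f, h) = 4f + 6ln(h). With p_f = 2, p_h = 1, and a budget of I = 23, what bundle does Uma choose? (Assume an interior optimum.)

f* = 10, h* = 3

MU_f = 4, MU_h = 6/h.
MRS = 4 ÷ (6/h).
Tangency: set MRS = p_f/p_h = 2/1 = 2.
MRS depends only on h: (2/3)·h = 2 ⇒ h* = 2/(2/3) = 3.
From the budget, 2·f = 23 − 1·3 = 20, so f* = 10.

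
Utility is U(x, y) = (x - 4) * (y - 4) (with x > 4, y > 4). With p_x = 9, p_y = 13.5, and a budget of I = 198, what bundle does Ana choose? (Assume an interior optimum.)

MU_x = (y−4), MU_y = (x−4).
MRS = (y−4)/(x−4).
Tangency: set MRS = p_x/p_y = 9/13.5 = 2/3.
So (y − 4)/(x − 4) = 2/3, i.e. (y − 4) = (2/3)·(x − 4).
Rewrite the budget in excess-of-subsistence terms: 9·(x − 4) + 13.5·(y − 4) = 198 − 9·4 − 13.5·4 = 108.
Substituting, 18·(x − 4) = 108, so x − 4 = 6 and x* = 10.
Then y − 4 = (2/3)·6 = 4, so y* = 8.

x* = 10, y* = 8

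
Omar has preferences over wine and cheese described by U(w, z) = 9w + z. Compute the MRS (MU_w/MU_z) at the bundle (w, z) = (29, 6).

MRS = 9

MU_w = 9, MU_z = 1, so MRS = 9/1 = 9 at every bundle.
At (29, 6): MRS = 9.
The indifference curve has slope −9 at this bundle.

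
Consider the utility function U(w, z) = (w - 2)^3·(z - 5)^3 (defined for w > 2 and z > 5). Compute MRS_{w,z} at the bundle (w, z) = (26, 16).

MRS = 11/24

MU_w = 3·(w−2)^2·(z−5)^3, MU_z = 3·(w−2)^3·(z−5)^2.
MRS = (z−5)/(w−2).
At (26, 16): MRS = 11/24.
So at (26, 16) the consumer would give up 11/24 units of z for one more unit of w.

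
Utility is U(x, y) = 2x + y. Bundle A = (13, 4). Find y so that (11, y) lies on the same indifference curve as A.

U(13, 4) = 30.
Set U(11, y) = 30 and solve.
2·11 + y = 30 ⇒ y = 8 ⇒ y = 8.
Check: U(11, 8) = 30.

y = 8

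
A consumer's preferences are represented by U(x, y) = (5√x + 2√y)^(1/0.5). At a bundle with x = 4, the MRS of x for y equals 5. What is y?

For CES with ρ = 0.5, MRS = (5/2)·√(y/x).
Setting (5/2)·√(y/4) = 5 gives √(y/4) = 2, so y/4 = 4 and y = 16.

y = 16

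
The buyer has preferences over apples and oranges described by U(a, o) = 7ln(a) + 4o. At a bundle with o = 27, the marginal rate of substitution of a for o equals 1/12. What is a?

MU_a = 7/a, MU_o = 4.
MRS = 7/a ÷ 4.
MRS depends only on a: 1.75/a = 1/12 ⇒ a = 1.75/(1/12) = 21.

a = 21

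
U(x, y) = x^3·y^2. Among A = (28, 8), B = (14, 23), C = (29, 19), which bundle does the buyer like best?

Bundle C

Evaluate utility at each bundle:
U(A) = 1404928.
U(B) = 1451576.
U(C) = 8804429.
Highest utility is C, so C ≻ B ≻ A.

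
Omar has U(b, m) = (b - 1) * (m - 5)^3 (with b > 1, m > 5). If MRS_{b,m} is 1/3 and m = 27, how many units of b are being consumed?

b = 23

MU_b = (m−5)^3, MU_m = 3·(b−1)·(m−5)^2.
MRS = (1/3)·(m−5)/(b−1).
Substitute m = 27: MRS = (22/3)/(b − 1). Setting this equal to 1/3 gives b − 1 = (22/3)/(1/3) = 22, so b = 23.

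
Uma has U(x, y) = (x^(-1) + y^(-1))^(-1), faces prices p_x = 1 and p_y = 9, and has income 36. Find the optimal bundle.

x* = 9, y* = 3

For CES with ρ = -1, MRS = (y/x)^2.
Tangency: set MRS = p_x/p_y = 1/9.
So (y/x)^2 = 1/9; taking the square root, y/x = 1/3, i.e. y = (1/3)·x.
Substitute into the budget 1·x + 9·y = 36: 4·x = 36, so x* = 9 and y* = (1/3)·9 = 3.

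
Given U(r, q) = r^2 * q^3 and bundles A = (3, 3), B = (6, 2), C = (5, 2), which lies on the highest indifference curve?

Bundle B

Evaluate utility at each bundle:
U(A) = 243.
U(B) = 288.
U(C) = 200.
Highest utility is B, so B ≻ A ≻ C.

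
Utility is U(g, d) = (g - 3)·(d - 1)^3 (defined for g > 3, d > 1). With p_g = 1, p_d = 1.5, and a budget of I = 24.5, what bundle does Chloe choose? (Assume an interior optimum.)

g* = 8, d* = 11

MU_g = (d−1)^3, MU_d = 3·(g−3)·(d−1)^2.
MRS = (1/3)·(d−1)/(g−3).
Tangency: set MRS = p_g/p_d = 1/1.5 = 2/3.
So (1/3)·(d − 1)/(g − 3) = 2/3, i.e. (d − 1) = 2·(g − 3).
Rewrite the budget in excess-of-subsistence terms: 1·(g − 3) + 1.5·(d − 1) = 24.5 − 1·3 − 1.5·1 = 20.
Substituting, 4·(g − 3) = 20, so g − 3 = 5 and g* = 8.
Then d − 1 = 2·5 = 10, so d* = 11.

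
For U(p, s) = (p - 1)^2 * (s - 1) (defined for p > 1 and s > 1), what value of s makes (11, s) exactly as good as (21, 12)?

U(21, 12) = 4400.
Set U(11, s) = 4400 and solve.
With p = 11: (11 − 1)^2 = 100, so (s − 1) = 4400/100 = 44.
So s = 1 + 44 = 45.
Check: U(11, 45) = 4400.

s = 45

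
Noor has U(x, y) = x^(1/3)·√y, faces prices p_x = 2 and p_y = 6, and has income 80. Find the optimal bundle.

MU_x = 1/3·x^(-2/3)·√y and MU_y = 0.5·x^(1/3)·y^(-0.5).
MRS = MU_x/MU_y = (2/3)·y/x.
Tangency: set MRS = p_x/p_y = 2/6 = 1/3.
So (2/3)·y/x = 1/3, i.e. y = 0.5·x.
Substitute into the budget 2·x + 6·y = 80: 5·x = 80, so x* = 16.
Then y* = 0.5·16 = 8.

x* = 16, y* = 8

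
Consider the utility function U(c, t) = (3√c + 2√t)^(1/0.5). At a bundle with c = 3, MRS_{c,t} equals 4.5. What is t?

For CES with ρ = 0.5, MRS = (3/2)·√(t/c).
Setting (3/2)·√(t/3) = 4.5 gives √(t/3) = 3, so t/3 = 9 and t = 27.

t = 27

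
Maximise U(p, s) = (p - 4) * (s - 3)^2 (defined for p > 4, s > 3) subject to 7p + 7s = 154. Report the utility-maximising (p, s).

p* = 9, s* = 13

MU_p = (s−3)^2, MU_s = 2·(p−4)·(s−3).
MRS = (1/2)·(s−3)/(p−4).
Tangency: set MRS = p_p/p_s = 7/7 = 1.
So (1/2)·(s − 3)/(p − 4) = 1, i.e. (s − 3) = 2·(p − 4).
Rewrite the budget in excess-of-subsistence terms: 7·(p − 4) + 7·(s − 3) = 154 − 7·4 − 7·3 = 105.
Substituting, 21·(p − 4) = 105, so p − 4 = 5 and p* = 9.
Then s − 3 = 2·5 = 10, so s* = 13.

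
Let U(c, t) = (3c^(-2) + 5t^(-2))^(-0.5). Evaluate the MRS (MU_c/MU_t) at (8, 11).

For CES with ρ = -2, MRS = (3/5)·(t/c)^3.
At (8, 11): MRS = 3993/2560.
The indifference curve has slope −3993/2560 at this bundle.

MRS = 3993/2560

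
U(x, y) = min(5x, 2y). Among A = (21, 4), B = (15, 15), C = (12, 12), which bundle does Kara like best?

Bundle B

Evaluate utility at each bundle:
U(A) = 8.
U(B) = 30.
U(C) = 24.
Highest utility is B, so B ≻ C ≻ A.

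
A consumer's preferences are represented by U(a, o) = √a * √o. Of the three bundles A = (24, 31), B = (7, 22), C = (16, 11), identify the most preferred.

Bundle A

Evaluate utility at each bundle:
U(A) = 27.276.
U(B) = 12.410.
U(C) = 13.266.
Highest utility is A, so A ≻ C ≻ B.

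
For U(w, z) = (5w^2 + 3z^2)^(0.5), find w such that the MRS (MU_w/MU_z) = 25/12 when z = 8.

w = 10

For CES with ρ = 2, MRS = (5/3)·(z/w)^(-1).
Setting (5/3)·(8/w)^(-1) = 25/12 gives (8/w)^(-1) = 1.25, so 8/w = 0.8 and w = 10.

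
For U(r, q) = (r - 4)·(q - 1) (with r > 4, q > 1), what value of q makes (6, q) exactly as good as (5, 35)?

U(5, 35) = 34.
Set U(6, q) = 34 and solve.
With r = 6: (6 − 4) = 2, so (q − 1) = 34/2 = 17.
So q = 1 + 17 = 18.
Check: U(6, 18) = 34.

q = 18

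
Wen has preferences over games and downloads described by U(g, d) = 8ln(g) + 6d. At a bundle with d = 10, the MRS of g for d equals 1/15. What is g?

g = 20

MU_g = 8/g, MU_d = 6.
MRS = 8/g ÷ 6.
MRS depends only on g: (4/3)/g = 1/15 ⇒ g = (4/3)/(1/15) = 20.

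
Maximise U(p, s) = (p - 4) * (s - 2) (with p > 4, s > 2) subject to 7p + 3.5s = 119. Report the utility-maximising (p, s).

MU_p = (s−2), MU_s = (p−4).
MRS = (s−2)/(p−4).
Tangency: set MRS = p_p/p_s = 7/3.5 = 2.
So (s − 2)/(p − 4) = 2, i.e. (s − 2) = 2·(p − 4).
Rewrite the budget in excess-of-subsistence terms: 7·(p − 4) + 3.5·(s − 2) = 119 − 7·4 − 3.5·2 = 84.
Substituting, 14·(p − 4) = 84, so p − 4 = 6 and p* = 10.
Then s − 2 = 2·6 = 12, so s* = 14.

p* = 10, s* = 14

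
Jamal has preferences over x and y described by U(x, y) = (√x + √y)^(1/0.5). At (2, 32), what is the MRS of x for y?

MRS = 4

For CES with ρ = 0.5, MRS = √(y/x).
At (2, 32): MRS = 4.
So at (2, 32) the consumer would give up 4 units of y for one more unit of x.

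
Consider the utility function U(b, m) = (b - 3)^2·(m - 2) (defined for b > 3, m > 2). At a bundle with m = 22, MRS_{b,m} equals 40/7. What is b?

b = 10

MU_b = 2·(b−3)·(m−2), MU_m = (b−3)^2.
MRS = (2/1)·(m−2)/(b−3).
Substitute m = 22: MRS = 40/(b − 3). Setting this equal to 40/7 gives b − 3 = 40/(40/7) = 7, so b = 10.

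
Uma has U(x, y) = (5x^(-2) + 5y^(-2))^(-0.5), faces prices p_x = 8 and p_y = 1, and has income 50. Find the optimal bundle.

For CES with ρ = -2, MRS = (y/x)^3.
Tangency: set MRS = p_x/p_y = 8/1 = 8.
So (y/x)^3 = 8; taking the cube root, y/x = 2, i.e. y = 2·x.
Substitute into the budget 8·x + 1·y = 50: 10·x = 50, so x* = 5 and y* = 2·5 = 10.

x* = 5, y* = 10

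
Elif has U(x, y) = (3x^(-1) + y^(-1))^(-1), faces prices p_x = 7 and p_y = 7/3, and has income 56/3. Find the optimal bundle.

x* = 2, y* = 2

For CES with ρ = -1, MRS = (3/1)·(y/x)^2.
Tangency: set MRS = p_x/p_y = 7/(7/3) = 3.
So (y/x)^2 = 1; taking the square root, y/x = 1, i.e. y = x.
Substitute into the budget 7·x + (7/3)·y = 56/3: (28/3)·x = 56/3, so x* = 2 and y* = 2.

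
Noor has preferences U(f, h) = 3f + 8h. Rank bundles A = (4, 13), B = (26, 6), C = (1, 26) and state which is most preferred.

Evaluate utility at each bundle:
U(A) = 116.
U(B) = 126.
U(C) = 211.
Highest utility is C, so C ≻ B ≻ A.

Bundle C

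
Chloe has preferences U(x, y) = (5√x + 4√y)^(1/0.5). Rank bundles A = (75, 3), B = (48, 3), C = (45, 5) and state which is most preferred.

Evaluate utility at each bundle:
U(A) = 2523.000.
U(B) = 1728.000.
U(C) = 1805.000.
Highest utility is A, so A ≻ C ≻ B.

Bundle A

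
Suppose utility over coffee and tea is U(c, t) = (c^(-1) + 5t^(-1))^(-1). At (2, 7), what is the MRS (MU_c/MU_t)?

For CES with ρ = -1, MRS = (1/5)·(t/c)^2.
At (2, 7): MRS = 2.45.
So at (2, 7) the consumer would give up 2.45 units of t for one more unit of c.

MRS = 2.45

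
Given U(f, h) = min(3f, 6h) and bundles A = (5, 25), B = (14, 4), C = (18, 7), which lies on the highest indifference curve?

Bundle C

Evaluate utility at each bundle:
U(A) = 15.
U(B) = 24.
U(C) = 42.
Highest utility is C, so C ≻ B ≻ A.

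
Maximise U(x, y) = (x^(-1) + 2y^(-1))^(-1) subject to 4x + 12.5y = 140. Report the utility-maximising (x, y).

x* = 10, y* = 8

For CES with ρ = -1, MRS = (1/2)·(y/x)^2.
Tangency: set MRS = p_x/p_y = 4/12.5 = 8/25.
So (y/x)^2 = 16/25; taking the square root, y/x = 0.8, i.e. y = 0.8·x.
Substitute into the budget 4·x + 12.5·y = 140: 14·x = 140, so x* = 10 and y* = 0.8·10 = 8.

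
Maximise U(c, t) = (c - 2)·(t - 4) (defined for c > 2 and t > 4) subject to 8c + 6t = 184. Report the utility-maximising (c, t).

MU_c = (t−4), MU_t = (c−2).
MRS = (t−4)/(c−2).
Tangency: set MRS = p_c/p_t = 8/6 = 4/3.
So (t − 4)/(c − 2) = 4/3, i.e. (t − 4) = (4/3)·(c − 2).
Rewrite the budget in excess-of-subsistence terms: 8·(c − 2) + 6·(t − 4) = 184 − 8·2 − 6·4 = 144.
Substituting, 16·(c − 2) = 144, so c − 2 = 9 and c* = 11.
Then t − 4 = (4/3)·9 = 12, so t* = 16.

c* = 11, t* = 16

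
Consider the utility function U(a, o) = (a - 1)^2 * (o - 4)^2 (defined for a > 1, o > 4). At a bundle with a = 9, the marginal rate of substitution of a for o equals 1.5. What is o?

o = 16

MU_a = 2·(a−1)·(o−4)^2, MU_o = 2·(a−1)^2·(o−4).
MRS = (o−4)/(a−1).
Substitute a = 9: MRS = (o − 4)/8. Setting this equal to 1.5 gives o − 4 = 1.5·8 = 12, so o = 16.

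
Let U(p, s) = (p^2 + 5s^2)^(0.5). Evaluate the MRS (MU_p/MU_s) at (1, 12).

MRS = 1/60

For CES with ρ = 2, MRS = (1/5)·(s/p)^(-1).
At (1, 12): MRS = 1/60.
So at (1, 12) the consumer would give up 1/60 units of s for one more unit of p.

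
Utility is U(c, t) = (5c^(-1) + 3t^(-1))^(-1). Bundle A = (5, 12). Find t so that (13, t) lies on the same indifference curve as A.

t = 52/15

U depends on (c, t) only through S = 5c^(-1) + 3t^(-1), so equal utility means equal S. At (5, 12): S = 1.25.
With c = 13: 5·13^(-1) = 5/13, so 3t^(-1) = 1.25 − 5/13 = 45/52, i.e. t^(-1) = 15/52.
Hence t = 1/(15/52) = 52/15.
Check: U(13, 52/15) = 0.8.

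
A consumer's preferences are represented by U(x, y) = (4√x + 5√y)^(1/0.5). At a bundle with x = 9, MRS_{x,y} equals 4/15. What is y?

y = 1

For CES with ρ = 0.5, MRS = (4/5)·√(y/x).
Setting (4/5)·√(y/9) = 4/15 gives √(y/9) = 1/3, so y/9 = 1/9 and y = 1.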